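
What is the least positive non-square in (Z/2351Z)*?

13

(2/2351) = +1, so 2 is a residue.
(3/2351) = +1, so 3 is a residue.
(4/2351) = +1, so 4 is a residue.
(5/2351) = +1, so 5 is a residue.
(6/2351) = +1, so 6 is a residue.
(7/2351) = +1, so 7 is a residue.
(8/2351) = +1, so 8 is a residue.
(9/2351) = +1, so 9 is a residue.
(10/2351) = +1, so 10 is a residue.
(11/2351) = +1, so 11 is a residue.
(12/2351) = +1, so 12 is a residue.
(13/2351) = −1, so 13 is the smallest positive non-residue mod 2351.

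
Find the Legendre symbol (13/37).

-1

Reciprocity: 13 ≡ 1 and 37 ≡ 1 (mod 4), so (13/37) = +(37/13).
Reduce top mod 13: now compute (11/13).
Reciprocity: 11 ≡ 3 and 13 ≡ 1 (mod 4), so (11/13) = +(13/11).
Reduce top mod 11: now compute (2/11).
Pull out 2: since 11 ≡ 3 (mod 8), (2/11) = -1.
Reached (1/11) = 1. Collecting the sign flips along the way, the symbol is -1.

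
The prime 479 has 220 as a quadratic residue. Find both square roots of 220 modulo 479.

157, 322

Since 479 ≡ 3 (mod 4), a square root of 220 is 220^((479+1)/4) = 220^120 mod 479.
Repeated squaring: 220^2≡21, 220^4≡441, 220^8≡7, 220^16≡49, 220^32≡6, 220^64≡36 (mod 479).
220^120 = 220^(64+32+16+8) ≡ 322 (mod 479).
Check: 322² = 103684 ≡ 220 (mod 479). The two roots are 157 and 322.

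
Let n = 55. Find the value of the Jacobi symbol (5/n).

0

Reciprocity: 5 ≡ 1 and 55 ≡ 3 (mod 4), so (5/55) = +(55/5).
Reduce top mod 5: now compute (0/5).
Top reduces to 0: gcd > 1, so the symbol is 0.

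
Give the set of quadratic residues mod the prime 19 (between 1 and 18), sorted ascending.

1, 4, 5, 6, 7, 9, 11, 16, 17

Square k = 1,…,9 (k and 19−k give the same square):
1²=1, 2²=4, 3²=9, 4²=16, 5²≡6, 6²≡17, 7²≡11, 8²≡7, 9²≡5 (mod 19).
So the quadratic residues mod 19 are {1, 4, 5, 6, 7, 9, 11, 16, 17}.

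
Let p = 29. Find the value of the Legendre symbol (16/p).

1

Euler's criterion: (16/29) ≡ 16^14 (mod 29).
16^2 ≡ 24 (mod 29)
16^4 ≡ 25 (mod 29)
16^8 ≡ 16 (mod 29)
16^14 = 16^(8+4+2) ≡ 1 (mod 29).
Result is 1, so (16/29) = 1.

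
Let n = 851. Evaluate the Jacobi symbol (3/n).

Reciprocity: 3 ≡ 3 and 851 ≡ 3 (mod 4), so (3/851) = −(851/3).
Reduce top mod 3: now compute (2/3).
Pull out 2: since 3 ≡ 3 (mod 8), (2/3) = -1.
Reached (1/3) = 1. Collecting the sign flips along the way, the symbol is +1.

1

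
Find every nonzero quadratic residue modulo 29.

Square k = 1,…,14 (k and 29−k give the same square):
1²=1, 2²=4, 3²=9, 4²=16, 5²=25, 6²≡7, 7²≡20, 8²≡6, 9²≡23, 10²≡13, 11²≡5, 12²≡28, 13²≡24, 14²≡22 (mod 29).
So the quadratic residues mod 29 are {1, 4, 5, 6, 7, 9, 13, 16, 20, 22, 23, 24, 25, 28}.

1, 4, 5, 6, 7, 9, 13, 16, 20, 22, 23, 24, 25, 28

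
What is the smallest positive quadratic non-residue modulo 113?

(2/113) = +1, so 2 is a residue.
(3/113) = −1, so 3 is the smallest positive non-residue mod 113.

3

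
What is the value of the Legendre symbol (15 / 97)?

-1

Euler's criterion: (15/97) ≡ 15^48 (mod 97).
15^2 ≡ 31 (mod 97)
15^4 ≡ 88 (mod 97)
15^8 ≡ 81 (mod 97)
15^16 ≡ 62 (mod 97)
15^32 ≡ 61 (mod 97)
15^48 = 15^(32+16) ≡ 96 (mod 97).
Result is 96 ≡ −1, so (15/97) = −1.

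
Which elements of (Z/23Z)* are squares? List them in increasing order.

Square k = 1,…,11 (k and 23−k give the same square):
1²=1, 2²=4, 3²=9, 4²=16, 5²≡2, 6²≡13, 7²≡3, 8²≡18, 9²≡12, 10²≡8, 11²≡6 (mod 23).
So the quadratic residues mod 23 are {1, 2, 3, 4, 6, 8, 9, 12, 13, 16, 18}.

1, 2, 3, 4, 6, 8, 9, 12, 13, 16, 18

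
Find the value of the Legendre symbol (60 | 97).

Euler's criterion: (60/97) ≡ 60^48 (mod 97).
60^2 ≡ 11 (mod 97)
60^4 ≡ 24 (mod 97)
60^8 ≡ 91 (mod 97)
60^16 ≡ 36 (mod 97)
60^32 ≡ 35 (mod 97)
60^48 = 60^(32+16) ≡ 96 (mod 97).
Result is 96 ≡ −1, so (60/97) = −1.

-1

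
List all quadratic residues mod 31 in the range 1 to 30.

1,2,4,5,7,8,9,10,14,16,18,19,20,25,28

Square k = 1,…,15 (k and 31−k give the same square):
1²=1, 2²=4, 3²=9, 4²=16, 5²=25, 6²≡5, 7²≡18, 8²≡2, 9²≡19, 10²≡7, 11²≡28, 12²≡20, 13²≡14, 14²≡10, 15²≡8 (mod 31).
So the quadratic residues mod 31 are {1, 2, 4, 5, 7, 8, 9, 10, 14, 16, 18, 19, 20, 25, 28}.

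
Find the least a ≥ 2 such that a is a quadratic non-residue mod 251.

(2/251) = −1, so 2 is the smallest positive non-residue mod 251.

2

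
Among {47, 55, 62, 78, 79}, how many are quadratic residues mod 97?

3

(47/97) = +1 → QR.
(55/97) = -1 → non-residue.
(62/97) = +1 → QR.
(78/97) = -1 → non-residue.
(79/97) = +1 → QR.
Total quadratic residues among the 5: 3.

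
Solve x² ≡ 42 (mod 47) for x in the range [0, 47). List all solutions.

18, 29

Since 47 ≡ 3 (mod 4), a square root of 42 is 42^((47+1)/4) = 42^12 mod 47.
Repeated squaring: 42^2≡25, 42^4≡14, 42^8≡8 (mod 47).
42^12 = 42^(8+4) ≡ 18 (mod 47).
Check: 18² = 324 ≡ 42 (mod 47). The two roots are 18 and 29.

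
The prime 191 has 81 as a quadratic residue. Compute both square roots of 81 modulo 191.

Since 191 ≡ 3 (mod 4), a square root of 81 is 81^((191+1)/4) = 81^48 mod 191.
Repeated squaring: 81^2≡67, 81^4≡96, 81^8≡48, 81^16≡12, 81^32≡144 (mod 191).
81^48 = 81^(32+16) ≡ 9 (mod 191).
Check: 9² = 81 ≡ 81 (mod 191). The two roots are 9 and 182.

9, 182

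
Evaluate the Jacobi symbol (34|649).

-1

Pull out 2: since 649 ≡ 1 (mod 8), (2/649) = +1.
Reciprocity: 17 ≡ 1 and 649 ≡ 1 (mod 4), so (17/649) = +(649/17).
Reduce top mod 17: now compute (3/17).
Reciprocity: 3 ≡ 3 and 17 ≡ 1 (mod 4), so (3/17) = +(17/3).
Reduce top mod 3: now compute (2/3).
Pull out 2: since 3 ≡ 3 (mod 8), (2/3) = -1.
Reached (1/3) = 1. Collecting the sign flips along the way, the symbol is -1.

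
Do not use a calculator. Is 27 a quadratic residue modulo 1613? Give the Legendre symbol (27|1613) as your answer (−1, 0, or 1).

Reciprocity: 27 ≡ 3 and 1613 ≡ 1 (mod 4), so (27/1613) = +(1613/27).
Reduce top mod 27: now compute (20/27).
Pull out 2^2: since 27 ≡ 3 (mod 8), (2/27) = -1, so (2/27)^2 = +1.
Reciprocity: 5 ≡ 1 and 27 ≡ 3 (mod 4), so (5/27) = +(27/5).
Reduce top mod 5: now compute (2/5).
Pull out 2: since 5 ≡ 5 (mod 8), (2/5) = -1.
Reached (1/5) = 1. Collecting the sign flips along the way, the symbol is -1.

-1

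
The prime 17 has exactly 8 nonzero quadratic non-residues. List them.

3, 5, 6, 7, 10, 11, 12, 14

Square k = 1,…,8 (k and 17−k give the same square):
1²=1, 2²=4, 3²=9, 4²=16, 5²≡8, 6²≡2, 7²≡15, 8²≡13 (mod 17).
The residues are {1, 2, 4, 8, 9, 13, 15, 16}; the non-residues are the remaining 8 nonzero classes.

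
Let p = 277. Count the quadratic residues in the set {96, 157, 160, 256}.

3

(96/277) = -1 → non-residue.
(157/277) = +1 → QR.
(160/277) = +1 → QR.
(256/277) = +1 → QR.
Total quadratic residues among the 4: 3.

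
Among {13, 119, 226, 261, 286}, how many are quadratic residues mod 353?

(13/353) = -1 → non-residue.
(119/353) = -1 → non-residue.
(226/353) = +1 → QR.
(261/353) = +1 → QR.
(286/353) = -1 → non-residue.
Total quadratic residues among the 5: 2.

2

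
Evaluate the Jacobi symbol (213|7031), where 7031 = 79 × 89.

Reciprocity: 213 ≡ 1 and 7031 ≡ 3 (mod 4), so (213/7031) = +(7031/213).
Reduce top mod 213: now compute (2/213).
Pull out 2: since 213 ≡ 5 (mod 8), (2/213) = -1.
Reached (1/213) = 1. Collecting the sign flips along the way, the symbol is -1.

-1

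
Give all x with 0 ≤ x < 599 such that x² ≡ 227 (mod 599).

187, 412

Since 599 ≡ 3 (mod 4), a square root of 227 is 227^((599+1)/4) = 227^150 mod 599.
Repeated squaring: 227^2≡15, 227^4≡225, 227^8≡309, 227^16≡240, 227^32≡96, 227^64≡231, 227^128≡50 (mod 599).
227^150 = 227^(128+16+4+2) ≡ 412 (mod 599).
Check: 412² = 169744 ≡ 227 (mod 599). The two roots are 187 and 412.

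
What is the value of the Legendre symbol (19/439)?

Euler's criterion: (19/439) ≡ 19^219 (mod 439).
19^2 ≡ 361 (mod 439)
19^4 ≡ 377 (mod 439)
19^8 ≡ 332 (mod 439)
19^16 ≡ 35 (mod 439)
19^32 ≡ 347 (mod 439)
19^64 ≡ 123 (mod 439)
19^128 ≡ 203 (mod 439)
19^219 = 19^(128+64+16+8+2+1) ≡ 1 (mod 439).
Result is 1, so (19/439) = 1.

1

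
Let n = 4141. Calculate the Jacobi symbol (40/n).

Pull out 2^3: since 4141 ≡ 5 (mod 8), (2/4141) = -1, so (2/4141)^3 = -1.
Reciprocity: 5 ≡ 1 and 4141 ≡ 1 (mod 4), so (5/4141) = +(4141/5).
Reduce top mod 5: now compute (1/5).
Reached (1/5) = 1. Collecting the sign flips along the way, the symbol is -1.

-1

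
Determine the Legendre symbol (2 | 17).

Euler's criterion: (2/17) ≡ 2^8 (mod 17).
2^2 ≡ 4 (mod 17)
2^4 ≡ 16 (mod 17)
2^8 ≡ 1 (mod 17)
2^8 = 2^(8) ≡ 1 (mod 17).
Result is 1, so (2/17) = 1.

1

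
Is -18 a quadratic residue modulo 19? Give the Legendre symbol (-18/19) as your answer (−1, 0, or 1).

1

First reduce: -18 ≡ 1 (mod 19).
Reached (1/19) = 1. Collecting the sign flips along the way, the symbol is +1.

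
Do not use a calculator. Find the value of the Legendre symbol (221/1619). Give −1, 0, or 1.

-1

Reciprocity: 221 ≡ 1 and 1619 ≡ 3 (mod 4), so (221/1619) = +(1619/221).
Reduce top mod 221: now compute (72/221).
Pull out 2^3: since 221 ≡ 5 (mod 8), (2/221) = -1, so (2/221)^3 = -1.
Reciprocity: 9 ≡ 1 and 221 ≡ 1 (mod 4), so (9/221) = +(221/9).
Reduce top mod 9: now compute (5/9).
Reciprocity: 5 ≡ 1 and 9 ≡ 1 (mod 4), so (5/9) = +(9/5).
Reduce top mod 5: now compute (4/5).
Pull out 2^2: since 5 ≡ 5 (mod 8), (2/5) = -1, so (2/5)^2 = +1.
Reached (1/5) = 1. Collecting the sign flips along the way, the symbol is -1.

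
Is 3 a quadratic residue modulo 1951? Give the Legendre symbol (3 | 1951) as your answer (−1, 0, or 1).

Reciprocity: 3 ≡ 3 and 1951 ≡ 3 (mod 4), so (3/1951) = −(1951/3).
Reduce top mod 3: now compute (1/3).
Reached (1/3) = 1. Collecting the sign flips along the way, the symbol is -1.

-1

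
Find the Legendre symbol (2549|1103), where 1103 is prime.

First reduce: 2549 ≡ 343 (mod 1103).
Reciprocity: 343 ≡ 3 and 1103 ≡ 3 (mod 4), so (343/1103) = −(1103/343).
Reduce top mod 343: now compute (74/343).
Pull out 2: since 343 ≡ 7 (mod 8), (2/343) = +1.
Reciprocity: 37 ≡ 1 and 343 ≡ 3 (mod 4), so (37/343) = +(343/37).
Reduce top mod 37: now compute (10/37).
Pull out 2: since 37 ≡ 5 (mod 8), (2/37) = -1.
Reciprocity: 5 ≡ 1 and 37 ≡ 1 (mod 4), so (5/37) = +(37/5).
Reduce top mod 5: now compute (2/5).
Pull out 2: since 5 ≡ 5 (mod 8), (2/5) = -1.
Reached (1/5) = 1. Collecting the sign flips along the way, the symbol is -1.

-1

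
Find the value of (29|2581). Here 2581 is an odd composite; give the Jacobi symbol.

0

Reciprocity: 29 ≡ 1 and 2581 ≡ 1 (mod 4), so (29/2581) = +(2581/29).
Reduce top mod 29: now compute (0/29).
Top reduces to 0: gcd > 1, so the symbol is 0.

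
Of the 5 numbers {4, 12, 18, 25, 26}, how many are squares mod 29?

(4/29) = +1 → QR.
(12/29) = -1 → non-residue.
(18/29) = -1 → non-residue.
(25/29) = +1 → QR.
(26/29) = -1 → non-residue.
Total quadratic residues among the 5: 2.

2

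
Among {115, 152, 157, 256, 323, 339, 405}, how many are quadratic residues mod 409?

3

(115/409) = +1 → QR.
(152/409) = -1 → non-residue.
(157/409) = -1 → non-residue.
(256/409) = +1 → QR.
(323/409) = -1 → non-residue.
(339/409) = -1 → non-residue.
(405/409) = +1 → QR.
Total quadratic residues among the 7: 3.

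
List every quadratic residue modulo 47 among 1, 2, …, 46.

1, 2, 3, 4, 6, 7, 8, 9, 12, 14, 16, 17, 18, 21, 24, 25, 27, 28, 32, 34, 36, 37, 42

Square k = 1,…,23 (k and 47−k give the same square):
1²=1, 2²=4, 3²=9, 4²=16, 5²=25, 6²=36, 7²≡2, 8²≡17, 9²≡34, 10²≡6, 11²≡27, 12²≡3, 13²≡28, 14²≡8, 15²≡37, 16²≡21, 17²≡7, 18²≡42, 19²≡32, 20²≡24, 21²≡18, 22²≡14, 23²≡12 (mod 47).
So the quadratic residues mod 47 are {1, 2, 3, 4, 6, 7, 8, 9, 12, 14, 16, 17, 18, 21, 24, 25, 27, 28, 32, 34, 36, 37, 42}.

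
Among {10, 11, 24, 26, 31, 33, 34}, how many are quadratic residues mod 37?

(10/37) = +1 → QR.
(11/37) = +1 → QR.
(24/37) = -1 → non-residue.
(26/37) = +1 → QR.
(31/37) = -1 → non-residue.
(33/37) = +1 → QR.
(34/37) = +1 → QR.
Total quadratic residues among the 7: 5.

5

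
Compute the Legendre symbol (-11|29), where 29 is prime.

Euler's criterion: (-11/29) ≡ 18^14 (mod 29).
18^2 ≡ 5 (mod 29)
18^4 ≡ 25 (mod 29)
18^8 ≡ 16 (mod 29)
18^14 = 18^(8+4+2) ≡ 28 (mod 29).
Result is 28 ≡ −1, so (-11/29) = −1.

-1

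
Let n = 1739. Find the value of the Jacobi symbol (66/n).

Pull out 2: since 1739 ≡ 3 (mod 8), (2/1739) = -1.
Reciprocity: 33 ≡ 1 and 1739 ≡ 3 (mod 4), so (33/1739) = +(1739/33).
Reduce top mod 33: now compute (23/33).
Reciprocity: 23 ≡ 3 and 33 ≡ 1 (mod 4), so (23/33) = +(33/23).
Reduce top mod 23: now compute (10/23).
Pull out 2: since 23 ≡ 7 (mod 8), (2/23) = +1.
Reciprocity: 5 ≡ 1 and 23 ≡ 3 (mod 4), so (5/23) = +(23/5).
Reduce top mod 5: now compute (3/5).
Reciprocity: 3 ≡ 3 and 5 ≡ 1 (mod 4), so (3/5) = +(5/3).
Reduce top mod 3: now compute (2/3).
Pull out 2: since 3 ≡ 3 (mod 8), (2/3) = -1.
Reached (1/3) = 1. Collecting the sign flips along the way, the symbol is +1.

1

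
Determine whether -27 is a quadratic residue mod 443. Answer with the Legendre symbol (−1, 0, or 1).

Euler's criterion: (-27/443) ≡ 416^221 (mod 443).
416^2 ≡ 286 (mod 443)
416^4 ≡ 284 (mod 443)
416^8 ≡ 30 (mod 443)
416^16 ≡ 14 (mod 443)
416^32 ≡ 196 (mod 443)
416^64 ≡ 318 (mod 443)
416^128 ≡ 120 (mod 443)
416^221 = 416^(128+64+16+8+4+1) ≡ 442 (mod 443).
Result is 442 ≡ −1, so (-27/443) = −1.

-1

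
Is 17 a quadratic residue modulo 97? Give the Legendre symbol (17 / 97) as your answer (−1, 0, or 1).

-1

Reciprocity: 17 ≡ 1 and 97 ≡ 1 (mod 4), so (17/97) = +(97/17).
Reduce top mod 17: now compute (12/17).
Pull out 2^2: since 17 ≡ 1 (mod 8), (2/17) = +1, so (2/17)^2 = +1.
Reciprocity: 3 ≡ 3 and 17 ≡ 1 (mod 4), so (3/17) = +(17/3).
Reduce top mod 3: now compute (2/3).
Pull out 2: since 3 ≡ 3 (mod 8), (2/3) = -1.
Reached (1/3) = 1. Collecting the sign flips along the way, the symbol is -1.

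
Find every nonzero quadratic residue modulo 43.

1, 4, 6, 9, 10, 11, 13, 14, 15, 16, 17, 21, 23, 24, 25, 31, 35, 36, 38, 40, 41

Square k = 1,…,21 (k and 43−k give the same square):
1²=1, 2²=4, 3²=9, 4²=16, 5²=25, 6²=36, 7²≡6, 8²≡21, 9²≡38, 10²≡14, 11²≡35, 12²≡15, 13²≡40, 14²≡24, 15²≡10, 16²≡41, 17²≡31, 18²≡23, 19²≡17, 20²≡13, 21²≡11 (mod 43).
So the quadratic residues mod 43 are {1, 4, 6, 9, 10, 11, 13, 14, 15, 16, 17, 21, 23, 24, 25, 31, 35, 36, 38, 40, 41}.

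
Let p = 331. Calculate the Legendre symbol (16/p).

1

Pull out 2^4: since 331 ≡ 3 (mod 8), (2/331) = -1, so (2/331)^4 = +1.
Reached (1/331) = 1. Collecting the sign flips along the way, the symbol is +1.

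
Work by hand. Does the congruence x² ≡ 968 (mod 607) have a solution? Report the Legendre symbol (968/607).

1

Euler's criterion: (968/607) ≡ 361^303 (mod 607).
361^2 ≡ 423 (mod 607)
361^4 ≡ 471 (mod 607)
361^8 ≡ 286 (mod 607)
361^16 ≡ 458 (mod 607)
361^32 ≡ 349 (mod 607)
361^64 ≡ 401 (mod 607)
361^128 ≡ 553 (mod 607)
361^256 ≡ 488 (mod 607)
361^303 = 361^(256+32+8+4+2+1) ≡ 1 (mod 607).
Result is 1, so (968/607) = 1.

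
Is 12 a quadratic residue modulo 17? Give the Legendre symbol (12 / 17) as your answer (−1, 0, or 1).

Pull out 2^2: since 17 ≡ 1 (mod 8), (2/17) = +1, so (2/17)^2 = +1.
Reciprocity: 3 ≡ 3 and 17 ≡ 1 (mod 4), so (3/17) = +(17/3).
Reduce top mod 3: now compute (2/3).
Pull out 2: since 3 ≡ 3 (mod 8), (2/3) = -1.
Reached (1/3) = 1. Collecting the sign flips along the way, the symbol is -1.

-1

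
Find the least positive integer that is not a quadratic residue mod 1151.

13

(2/1151) = +1, so 2 is a residue.
(3/1151) = +1, so 3 is a residue.
(4/1151) = +1, so 4 is a residue.
(5/1151) = +1, so 5 is a residue.
(6/1151) = +1, so 6 is a residue.
(7/1151) = +1, so 7 is a residue.
(8/1151) = +1, so 8 is a residue.
(9/1151) = +1, so 9 is a residue.
(10/1151) = +1, so 10 is a residue.
(11/1151) = +1, so 11 is a residue.
(12/1151) = +1, so 12 is a residue.
(13/1151) = −1, so 13 is the smallest positive non-residue mod 1151.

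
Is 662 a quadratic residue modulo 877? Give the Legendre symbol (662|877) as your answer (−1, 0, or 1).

-1

Pull out 2: since 877 ≡ 5 (mod 8), (2/877) = -1.
Reciprocity: 331 ≡ 3 and 877 ≡ 1 (mod 4), so (331/877) = +(877/331).
Reduce top mod 331: now compute (215/331).
Reciprocity: 215 ≡ 3 and 331 ≡ 3 (mod 4), so (215/331) = −(331/215).
Reduce top mod 215: now compute (116/215).
Pull out 2^2: since 215 ≡ 7 (mod 8), (2/215) = +1, so (2/215)^2 = +1.
Reciprocity: 29 ≡ 1 and 215 ≡ 3 (mod 4), so (29/215) = +(215/29).
Reduce top mod 29: now compute (12/29).
Pull out 2^2: since 29 ≡ 5 (mod 8), (2/29) = -1, so (2/29)^2 = +1.
Reciprocity: 3 ≡ 3 and 29 ≡ 1 (mod 4), so (3/29) = +(29/3).
Reduce top mod 3: now compute (2/3).
Pull out 2: since 3 ≡ 3 (mod 8), (2/3) = -1.
Reached (1/3) = 1. Collecting the sign flips along the way, the symbol is -1.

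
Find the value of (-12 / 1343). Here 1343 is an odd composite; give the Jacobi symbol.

-1

First reduce: -12 ≡ 1331 (mod 1343).
Reciprocity: 1331 ≡ 3 and 1343 ≡ 3 (mod 4), so (1331/1343) = −(1343/1331).
Reduce top mod 1331: now compute (12/1331).
Pull out 2^2: since 1331 ≡ 3 (mod 8), (2/1331) = -1, so (2/1331)^2 = +1.
Reciprocity: 3 ≡ 3 and 1331 ≡ 3 (mod 4), so (3/1331) = −(1331/3).
Reduce top mod 3: now compute (2/3).
Pull out 2: since 3 ≡ 3 (mod 8), (2/3) = -1.
Reached (1/3) = 1. Collecting the sign flips along the way, the symbol is -1.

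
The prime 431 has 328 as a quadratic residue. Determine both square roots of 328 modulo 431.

117, 314

Since 431 ≡ 3 (mod 4), a square root of 328 is 328^((431+1)/4) = 328^108 mod 431.
Repeated squaring: 328^2≡265, 328^4≡403, 328^8≡353, 328^16≡50, 328^32≡345, 328^64≡69 (mod 431).
328^108 = 328^(64+32+8+4) ≡ 314 (mod 431).
Check: 314² = 98596 ≡ 328 (mod 431). The two roots are 117 and 314.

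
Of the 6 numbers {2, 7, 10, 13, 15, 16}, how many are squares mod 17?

(2/17) = +1 → QR.
(7/17) = -1 → non-residue.
(10/17) = -1 → non-residue.
(13/17) = +1 → QR.
(15/17) = +1 → QR.
(16/17) = +1 → QR.
Total quadratic residues among the 6: 4.

4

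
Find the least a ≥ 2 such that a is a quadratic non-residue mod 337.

(2/337) = +1, so 2 is a residue.
(3/337) = +1, so 3 is a residue.
(4/337) = +1, so 4 is a residue.
(5/337) = −1, so 5 is the smallest positive non-residue mod 337.

5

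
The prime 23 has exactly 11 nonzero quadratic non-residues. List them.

5, 7, 10, 11, 14, 15, 17, 19, 20, 21, 22

Square k = 1,…,11 (k and 23−k give the same square):
1²=1, 2²=4, 3²=9, 4²=16, 5²≡2, 6²≡13, 7²≡3, 8²≡18, 9²≡12, 10²≡8, 11²≡6 (mod 23).
The residues are {1, 2, 3, 4, 6, 8, 9, 12, 13, 16, 18}; the non-residues are the remaining 11 nonzero classes.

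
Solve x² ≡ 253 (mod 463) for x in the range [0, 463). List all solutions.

207, 256

Since 463 ≡ 3 (mod 4), a square root of 253 is 253^((463+1)/4) = 253^116 mod 463.
Repeated squaring: 253^2≡115, 253^4≡261, 253^8≡60, 253^16≡359, 253^32≡167, 253^64≡109 (mod 463).
253^116 = 253^(64+32+16+4) ≡ 256 (mod 463).
Check: 256² = 65536 ≡ 253 (mod 463). The two roots are 207 and 256.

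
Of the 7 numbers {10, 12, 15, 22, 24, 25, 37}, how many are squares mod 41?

(10/41) = +1 → QR.
(12/41) = -1 → non-residue.
(15/41) = -1 → non-residue.
(22/41) = -1 → non-residue.
(24/41) = -1 → non-residue.
(25/41) = +1 → QR.
(37/41) = +1 → QR.
Total quadratic residues among the 7: 3.

3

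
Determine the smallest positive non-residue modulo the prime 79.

3

(2/79) = +1, so 2 is a residue.
(3/79) = −1, so 3 is the smallest positive non-residue mod 79.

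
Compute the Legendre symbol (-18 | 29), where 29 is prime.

-1

Euler's criterion: (-18/29) ≡ 11^14 (mod 29).
11^2 ≡ 5 (mod 29)
11^4 ≡ 25 (mod 29)
11^8 ≡ 16 (mod 29)
11^14 = 11^(8+4+2) ≡ 28 (mod 29).
Result is 28 ≡ −1, so (-18/29) = −1.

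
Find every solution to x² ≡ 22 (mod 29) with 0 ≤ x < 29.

29 ≡ 1 (mod 4), so we find a root by search.
Trying successive values, 14² = 196 ≡ 22 (mod 29). The other root is 29 − 14 = 15.

14, 15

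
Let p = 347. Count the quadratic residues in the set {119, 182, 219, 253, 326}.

(119/347) = +1 → QR.
(182/347) = +1 → QR.
(219/347) = +1 → QR.
(253/347) = -1 → non-residue.
(326/347) = +1 → QR.
Total quadratic residues among the 5: 4.

4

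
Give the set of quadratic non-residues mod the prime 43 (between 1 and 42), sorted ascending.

Square k = 1,…,21 (k and 43−k give the same square):
1²=1, 2²=4, 3²=9, 4²=16, 5²=25, 6²=36, 7²≡6, 8²≡21, 9²≡38, 10²≡14, 11²≡35, 12²≡15, 13²≡40, 14²≡24, 15²≡10, 16²≡41, 17²≡31, 18²≡23, 19²≡17, 20²≡13, 21²≡11 (mod 43).
The residues are {1, 4, 6, 9, 10, 11, 13, 14, 15, 16, 17, 21, 23, 24, 25, 31, 35, 36, 38, 40, 41}; the non-residues are the remaining 21 nonzero classes.

2 3 5 7 8 12 18 19 20 22 26 27 28 29 30 32 33 34 37 39 42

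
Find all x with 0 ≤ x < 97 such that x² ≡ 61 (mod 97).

35, 62

97 ≡ 1 (mod 4), so we find a root by search.
Trying successive values, 35² = 1225 ≡ 61 (mod 97). The other root is 97 − 35 = 62.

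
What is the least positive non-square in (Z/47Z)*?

(2/47) = +1, so 2 is a residue.
(3/47) = +1, so 3 is a residue.
(4/47) = +1, so 4 is a residue.
(5/47) = −1, so 5 is the smallest positive non-residue mod 47.

5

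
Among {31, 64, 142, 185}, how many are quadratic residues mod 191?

1

(31/191) = -1 → non-residue.
(64/191) = +1 → QR.
(142/191) = -1 → non-residue.
(185/191) = -1 → non-residue.
Total quadratic residues among the 4: 1.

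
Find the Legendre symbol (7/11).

Reciprocity: 7 ≡ 3 and 11 ≡ 3 (mod 4), so (7/11) = −(11/7).
Reduce top mod 7: now compute (4/7).
Pull out 2^2: since 7 ≡ 7 (mod 8), (2/7) = +1, so (2/7)^2 = +1.
Reached (1/7) = 1. Collecting the sign flips along the way, the symbol is -1.

-1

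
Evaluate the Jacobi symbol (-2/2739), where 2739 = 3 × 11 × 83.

First reduce: -2 ≡ 2737 (mod 2739).
Reciprocity: 2737 ≡ 1 and 2739 ≡ 3 (mod 4), so (2737/2739) = +(2739/2737).
Reduce top mod 2737: now compute (2/2737).
Pull out 2: since 2737 ≡ 1 (mod 8), (2/2737) = +1.
Reached (1/2737) = 1. Collecting the sign flips along the way, the symbol is +1.

1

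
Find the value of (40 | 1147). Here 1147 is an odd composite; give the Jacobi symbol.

1

Pull out 2^3: since 1147 ≡ 3 (mod 8), (2/1147) = -1, so (2/1147)^3 = -1.
Reciprocity: 5 ≡ 1 and 1147 ≡ 3 (mod 4), so (5/1147) = +(1147/5).
Reduce top mod 5: now compute (2/5).
Pull out 2: since 5 ≡ 5 (mod 8), (2/5) = -1.
Reached (1/5) = 1. Collecting the sign flips along the way, the symbol is +1.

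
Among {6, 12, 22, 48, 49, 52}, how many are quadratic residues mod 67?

(6/67) = +1 → QR.
(12/67) = -1 → non-residue.
(22/67) = +1 → QR.
(48/67) = -1 → non-residue.
(49/67) = +1 → QR.
(52/67) = -1 → non-residue.
Total quadratic residues among the 6: 3.

3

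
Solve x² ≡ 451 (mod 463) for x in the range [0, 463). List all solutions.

Since 463 ≡ 3 (mod 4), a square root of 451 is 451^((463+1)/4) = 451^116 mod 463.
Repeated squaring: 451^2≡144, 451^4≡364, 451^8≡78, 451^16≡65, 451^32≡58, 451^64≡123 (mod 463).
451^116 = 451^(64+32+16+4) ≡ 86 (mod 463).
Check: 86² = 7396 ≡ 451 (mod 463). The two roots are 86 and 377.

86, 377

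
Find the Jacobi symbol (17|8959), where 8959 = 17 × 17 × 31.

0

Reciprocity: 17 ≡ 1 and 8959 ≡ 3 (mod 4), so (17/8959) = +(8959/17).
Reduce top mod 17: now compute (0/17).
Top reduces to 0: gcd > 1, so the symbol is 0.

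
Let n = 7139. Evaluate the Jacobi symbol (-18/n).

First reduce: -18 ≡ 7121 (mod 7139).
Reciprocity: 7121 ≡ 1 and 7139 ≡ 3 (mod 4), so (7121/7139) = +(7139/7121).
Reduce top mod 7121: now compute (18/7121).
Pull out 2: since 7121 ≡ 1 (mod 8), (2/7121) = +1.
Reciprocity: 9 ≡ 1 and 7121 ≡ 1 (mod 4), so (9/7121) = +(7121/9).
Reduce top mod 9: now compute (2/9).
Pull out 2: since 9 ≡ 1 (mod 8), (2/9) = +1.
Reached (1/9) = 1. Collecting the sign flips along the way, the symbol is +1.

1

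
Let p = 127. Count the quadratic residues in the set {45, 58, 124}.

1

(45/127) = -1 → non-residue.
(58/127) = -1 → non-residue.
(124/127) = +1 → QR.
Total quadratic residues among the 3: 1.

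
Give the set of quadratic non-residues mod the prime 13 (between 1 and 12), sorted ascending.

Square k = 1,…,6 (k and 13−k give the same square):
1²=1, 2²=4, 3²=9, 4²≡3, 5²≡12, 6²≡10 (mod 13).
The residues are {1, 3, 4, 9, 10, 12}; the non-residues are the remaining 6 nonzero classes.

2,5,6,7,8,11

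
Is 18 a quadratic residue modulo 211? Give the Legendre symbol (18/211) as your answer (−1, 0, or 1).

Pull out 2: since 211 ≡ 3 (mod 8), (2/211) = -1.
Reciprocity: 9 ≡ 1 and 211 ≡ 3 (mod 4), so (9/211) = +(211/9).
Reduce top mod 9: now compute (4/9).
Pull out 2^2: since 9 ≡ 1 (mod 8), (2/9) = +1, so (2/9)^2 = +1.
Reached (1/9) = 1. Collecting the sign flips along the way, the symbol is -1.

-1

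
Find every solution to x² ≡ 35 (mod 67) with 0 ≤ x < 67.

Since 67 ≡ 3 (mod 4), a square root of 35 is 35^((67+1)/4) = 35^17 mod 67.
Repeated squaring: 35^2≡19, 35^4≡26, 35^8≡6, 35^16≡36 (mod 67).
35^17 = 35^(16+1) ≡ 54 (mod 67).
Check: 54² = 2916 ≡ 35 (mod 67). The two roots are 13 and 54.

13, 54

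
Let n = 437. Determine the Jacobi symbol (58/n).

Pull out 2: since 437 ≡ 5 (mod 8), (2/437) = -1.
Reciprocity: 29 ≡ 1 and 437 ≡ 1 (mod 4), so (29/437) = +(437/29).
Reduce top mod 29: now compute (2/29).
Pull out 2: since 29 ≡ 5 (mod 8), (2/29) = -1.
Reached (1/29) = 1. Collecting the sign flips along the way, the symbol is +1.

1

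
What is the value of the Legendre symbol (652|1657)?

Pull out 2^2: since 1657 ≡ 1 (mod 8), (2/1657) = +1, so (2/1657)^2 = +1.
Reciprocity: 163 ≡ 3 and 1657 ≡ 1 (mod 4), so (163/1657) = +(1657/163).
Reduce top mod 163: now compute (27/163).
Reciprocity: 27 ≡ 3 and 163 ≡ 3 (mod 4), so (27/163) = −(163/27).
Reduce top mod 27: now compute (1/27).
Reached (1/27) = 1. Collecting the sign flips along the way, the symbol is -1.

-1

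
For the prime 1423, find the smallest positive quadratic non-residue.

3

(2/1423) = +1, so 2 is a residue.
(3/1423) = −1, so 3 is the smallest positive non-residue mod 1423.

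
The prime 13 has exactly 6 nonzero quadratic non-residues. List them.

2, 5, 6, 7, 8, 11

Square k = 1,…,6 (k and 13−k give the same square):
1²=1, 2²=4, 3²=9, 4²≡3, 5²≡12, 6²≡10 (mod 13).
The residues are {1, 3, 4, 9, 10, 12}; the non-residues are the remaining 6 nonzero classes.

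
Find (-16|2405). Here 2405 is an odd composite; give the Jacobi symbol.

First reduce: -16 ≡ 2389 (mod 2405).
Reciprocity: 2389 ≡ 1 and 2405 ≡ 1 (mod 4), so (2389/2405) = +(2405/2389).
Reduce top mod 2389: now compute (16/2389).
Pull out 2^4: since 2389 ≡ 5 (mod 8), (2/2389) = -1, so (2/2389)^4 = +1.
Reached (1/2389) = 1. Collecting the sign flips along the way, the symbol is +1.

1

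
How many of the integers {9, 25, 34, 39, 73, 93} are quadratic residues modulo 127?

(9/127) = +1 → QR.
(25/127) = +1 → QR.
(34/127) = +1 → QR.
(39/127) = -1 → non-residue.
(73/127) = +1 → QR.
(93/127) = -1 → non-residue.
Total quadratic residues among the 6: 4.

4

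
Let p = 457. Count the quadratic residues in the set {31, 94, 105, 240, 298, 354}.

(31/457) = -1 → non-residue.
(94/457) = +1 → QR.
(105/457) = -1 → non-residue.
(240/457) = -1 → non-residue.
(298/457) = -1 → non-residue.
(354/457) = -1 → non-residue.
Total quadratic residues among the 6: 1.

1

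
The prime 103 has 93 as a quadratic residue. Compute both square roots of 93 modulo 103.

Since 103 ≡ 3 (mod 4), a square root of 93 is 93^((103+1)/4) = 93^26 mod 103.
Repeated squaring: 93^2≡100, 93^4≡9, 93^8≡81, 93^16≡72 (mod 103).
93^26 = 93^(16+8+2) ≡ 14 (mod 103).
Check: 14² = 196 ≡ 93 (mod 103). The two roots are 14 and 89.

14, 89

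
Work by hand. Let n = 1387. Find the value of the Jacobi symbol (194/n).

Pull out 2: since 1387 ≡ 3 (mod 8), (2/1387) = -1.
Reciprocity: 97 ≡ 1 and 1387 ≡ 3 (mod 4), so (97/1387) = +(1387/97).
Reduce top mod 97: now compute (29/97).
Reciprocity: 29 ≡ 1 and 97 ≡ 1 (mod 4), so (29/97) = +(97/29).
Reduce top mod 29: now compute (10/29).
Pull out 2: since 29 ≡ 5 (mod 8), (2/29) = -1.
Reciprocity: 5 ≡ 1 and 29 ≡ 1 (mod 4), so (5/29) = +(29/5).
Reduce top mod 5: now compute (4/5).
Pull out 2^2: since 5 ≡ 5 (mod 8), (2/5) = -1, so (2/5)^2 = +1.
Reached (1/5) = 1. Collecting the sign flips along the way, the symbol is +1.

1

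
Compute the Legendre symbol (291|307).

Euler's criterion: (291/307) ≡ 291^153 (mod 307).
291^2 ≡ 256 (mod 307)
291^4 ≡ 145 (mod 307)
291^8 ≡ 149 (mod 307)
291^16 ≡ 97 (mod 307)
291^32 ≡ 199 (mod 307)
291^64 ≡ 305 (mod 307)
291^128 ≡ 4 (mod 307)
291^153 = 291^(128+16+8+1) ≡ 306 (mod 307).
Result is 306 ≡ −1, so (291/307) = −1.

-1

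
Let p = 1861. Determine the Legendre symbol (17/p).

Reciprocity: 17 ≡ 1 and 1861 ≡ 1 (mod 4), so (17/1861) = +(1861/17).
Reduce top mod 17: now compute (8/17).
Pull out 2^3: since 17 ≡ 1 (mod 8), (2/17) = +1, so (2/17)^3 = +1.
Reached (1/17) = 1. Collecting the sign flips along the way, the symbol is +1.

1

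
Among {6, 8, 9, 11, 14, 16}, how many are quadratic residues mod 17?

(6/17) = -1 → non-residue.
(8/17) = +1 → QR.
(9/17) = +1 → QR.
(11/17) = -1 → non-residue.
(14/17) = -1 → non-residue.
(16/17) = +1 → QR.
Total quadratic residues among the 6: 3.

3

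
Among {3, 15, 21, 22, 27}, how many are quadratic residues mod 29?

1

(3/29) = -1 → non-residue.
(15/29) = -1 → non-residue.
(21/29) = -1 → non-residue.
(22/29) = +1 → QR.
(27/29) = -1 → non-residue.
Total quadratic residues among the 5: 1.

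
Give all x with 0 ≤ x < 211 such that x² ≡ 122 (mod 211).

79, 132

Since 211 ≡ 3 (mod 4), a square root of 122 is 122^((211+1)/4) = 122^53 mod 211.
Repeated squaring: 122^2≡114, 122^4≡125, 122^8≡11, 122^16≡121, 122^32≡82 (mod 211).
122^53 = 122^(32+16+4+1) ≡ 79 (mod 211).
Check: 79² = 6241 ≡ 122 (mod 211). The two roots are 79 and 132.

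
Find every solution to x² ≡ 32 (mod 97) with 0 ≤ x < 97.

41, 56

97 ≡ 1 (mod 4), so we find a root by search.
Trying successive values, 41² = 1681 ≡ 32 (mod 97). The other root is 97 − 41 = 56.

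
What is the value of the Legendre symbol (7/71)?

Reciprocity: 7 ≡ 3 and 71 ≡ 3 (mod 4), so (7/71) = −(71/7).
Reduce top mod 7: now compute (1/7).
Reached (1/7) = 1. Collecting the sign flips along the way, the symbol is -1.

-1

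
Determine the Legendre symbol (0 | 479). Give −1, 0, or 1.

Top reduces to 0: gcd > 1, so the symbol is 0.

0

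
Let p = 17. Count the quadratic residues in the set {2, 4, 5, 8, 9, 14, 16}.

5

(2/17) = +1 → QR.
(4/17) = +1 → QR.
(5/17) = -1 → non-residue.
(8/17) = +1 → QR.
(9/17) = +1 → QR.
(14/17) = -1 → non-residue.
(16/17) = +1 → QR.
Total quadratic residues among the 7: 5.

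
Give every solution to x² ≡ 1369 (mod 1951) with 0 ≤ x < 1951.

Since 1951 ≡ 3 (mod 4), a square root of 1369 is 1369^((1951+1)/4) = 1369^488 mod 1951.
Repeated squaring: 1369^2≡1201, 1369^4≡612, 1369^8≡1903, 1369^16≡353, 1369^32≡1696, 1369^64≡642, 1369^128≡503, 1369^256≡1330 (mod 1951).
1369^488 = 1369^(256+128+64+32+8) ≡ 37 (mod 1951).
Check: 37² = 1369 ≡ 1369 (mod 1951). The two roots are 37 and 1914.

37, 1914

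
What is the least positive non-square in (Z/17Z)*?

(2/17) = +1, so 2 is a residue.
(3/17) = −1, so 3 is the smallest positive non-residue mod 17.

3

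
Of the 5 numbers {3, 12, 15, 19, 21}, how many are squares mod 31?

(3/31) = -1 → non-residue.
(12/31) = -1 → non-residue.
(15/31) = -1 → non-residue.
(19/31) = +1 → QR.
(21/31) = -1 → non-residue.
Total quadratic residues among the 5: 1.

1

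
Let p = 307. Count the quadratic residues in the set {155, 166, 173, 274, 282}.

(155/307) = +1 → QR.
(166/307) = -1 → non-residue.
(173/307) = -1 → non-residue.
(274/307) = +1 → QR.
(282/307) = -1 → non-residue.
Total quadratic residues among the 5: 2.

2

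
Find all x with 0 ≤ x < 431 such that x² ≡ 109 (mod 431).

Since 431 ≡ 3 (mod 4), a square root of 109 is 109^((431+1)/4) = 109^108 mod 431.
Repeated squaring: 109^2≡244, 109^4≡58, 109^8≡347, 109^16≡160, 109^32≡171, 109^64≡364 (mod 431).
109^108 = 109^(64+32+8+4) ≡ 125 (mod 431).
Check: 125² = 15625 ≡ 109 (mod 431). The two roots are 125 and 306.

125, 306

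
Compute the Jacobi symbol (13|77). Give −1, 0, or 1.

1

Reciprocity: 13 ≡ 1 and 77 ≡ 1 (mod 4), so (13/77) = +(77/13).
Reduce top mod 13: now compute (12/13).
Pull out 2^2: since 13 ≡ 5 (mod 8), (2/13) = -1, so (2/13)^2 = +1.
Reciprocity: 3 ≡ 3 and 13 ≡ 1 (mod 4), so (3/13) = +(13/3).
Reduce top mod 3: now compute (1/3).
Reached (1/3) = 1. Collecting the sign flips along the way, the symbol is +1.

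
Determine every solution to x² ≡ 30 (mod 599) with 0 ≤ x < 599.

55, 544

Since 599 ≡ 3 (mod 4), a square root of 30 is 30^((599+1)/4) = 30^150 mod 599.
Repeated squaring: 30^2≡301, 30^4≡152, 30^8≡342, 30^16≡159, 30^32≡123, 30^64≡154, 30^128≡355 (mod 599).
30^150 = 30^(128+16+4+2) ≡ 544 (mod 599).
Check: 544² = 295936 ≡ 30 (mod 599). The two roots are 55 and 544.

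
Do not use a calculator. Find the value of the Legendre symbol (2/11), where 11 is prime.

Euler's criterion: (2/11) ≡ 2^5 (mod 11).
2^2 ≡ 4 (mod 11)
2^4 ≡ 5 (mod 11)
2^5 = 2^(4+1) ≡ 10 (mod 11).
Result is 10 ≡ −1, so (2/11) = −1.

-1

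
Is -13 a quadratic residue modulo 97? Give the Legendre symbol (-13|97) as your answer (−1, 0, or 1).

First reduce: -13 ≡ 84 (mod 97).
Pull out 2^2: since 97 ≡ 1 (mod 8), (2/97) = +1, so (2/97)^2 = +1.
Reciprocity: 21 ≡ 1 and 97 ≡ 1 (mod 4), so (21/97) = +(97/21).
Reduce top mod 21: now compute (13/21).
Reciprocity: 13 ≡ 1 and 21 ≡ 1 (mod 4), so (13/21) = +(21/13).
Reduce top mod 13: now compute (8/13).
Pull out 2^3: since 13 ≡ 5 (mod 8), (2/13) = -1, so (2/13)^3 = -1.
Reached (1/13) = 1. Collecting the sign flips along the way, the symbol is -1.

-1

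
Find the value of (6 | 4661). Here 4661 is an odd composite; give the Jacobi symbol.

1

Pull out 2: since 4661 ≡ 5 (mod 8), (2/4661) = -1.
Reciprocity: 3 ≡ 3 and 4661 ≡ 1 (mod 4), so (3/4661) = +(4661/3).
Reduce top mod 3: now compute (2/3).
Pull out 2: since 3 ≡ 3 (mod 8), (2/3) = -1.
Reached (1/3) = 1. Collecting the sign flips along the way, the symbol is +1.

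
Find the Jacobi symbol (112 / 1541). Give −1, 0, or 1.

Pull out 2^4: since 1541 ≡ 5 (mod 8), (2/1541) = -1, so (2/1541)^4 = +1.
Reciprocity: 7 ≡ 3 and 1541 ≡ 1 (mod 4), so (7/1541) = +(1541/7).
Reduce top mod 7: now compute (1/7).
Reached (1/7) = 1. Collecting the sign flips along the way, the symbol is +1.

1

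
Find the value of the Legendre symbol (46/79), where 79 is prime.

1

Pull out 2: since 79 ≡ 7 (mod 8), (2/79) = +1.
Reciprocity: 23 ≡ 3 and 79 ≡ 3 (mod 4), so (23/79) = −(79/23).
Reduce top mod 23: now compute (10/23).
Pull out 2: since 23 ≡ 7 (mod 8), (2/23) = +1.
Reciprocity: 5 ≡ 1 and 23 ≡ 3 (mod 4), so (5/23) = +(23/5).
Reduce top mod 5: now compute (3/5).
Reciprocity: 3 ≡ 3 and 5 ≡ 1 (mod 4), so (3/5) = +(5/3).
Reduce top mod 3: now compute (2/3).
Pull out 2: since 3 ≡ 3 (mod 8), (2/3) = -1.
Reached (1/3) = 1. Collecting the sign flips along the way, the symbol is +1.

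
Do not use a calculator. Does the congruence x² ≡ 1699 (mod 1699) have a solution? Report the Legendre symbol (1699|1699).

0

First reduce: 1699 ≡ 0 (mod 1699).
Top reduces to 0: gcd > 1, so the symbol is 0.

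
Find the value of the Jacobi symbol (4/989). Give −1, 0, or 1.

Pull out 2^2: since 989 ≡ 5 (mod 8), (2/989) = -1, so (2/989)^2 = +1.
Reached (1/989) = 1. Collecting the sign flips along the way, the symbol is +1.

1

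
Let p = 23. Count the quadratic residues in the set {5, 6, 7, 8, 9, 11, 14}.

(5/23) = -1 → non-residue.
(6/23) = +1 → QR.
(7/23) = -1 → non-residue.
(8/23) = +1 → QR.
(9/23) = +1 → QR.
(11/23) = -1 → non-residue.
(14/23) = -1 → non-residue.
Total quadratic residues among the 7: 3.

3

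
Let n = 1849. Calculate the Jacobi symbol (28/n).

Pull out 2^2: since 1849 ≡ 1 (mod 8), (2/1849) = +1, so (2/1849)^2 = +1.
Reciprocity: 7 ≡ 3 and 1849 ≡ 1 (mod 4), so (7/1849) = +(1849/7).
Reduce top mod 7: now compute (1/7).
Reached (1/7) = 1. Collecting the sign flips along the way, the symbol is +1.

1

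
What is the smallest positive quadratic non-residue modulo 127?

3

(2/127) = +1, so 2 is a residue.
(3/127) = −1, so 3 is the smallest positive non-residue mod 127.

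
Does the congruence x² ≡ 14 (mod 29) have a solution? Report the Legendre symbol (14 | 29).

-1

Pull out 2: since 29 ≡ 5 (mod 8), (2/29) = -1.
Reciprocity: 7 ≡ 3 and 29 ≡ 1 (mod 4), so (7/29) = +(29/7).
Reduce top mod 7: now compute (1/7).
Reached (1/7) = 1. Collecting the sign flips along the way, the symbol is -1.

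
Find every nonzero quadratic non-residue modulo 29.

Square k = 1,…,14 (k and 29−k give the same square):
1²=1, 2²=4, 3²=9, 4²=16, 5²=25, 6²≡7, 7²≡20, 8²≡6, 9²≡23, 10²≡13, 11²≡5, 12²≡28, 13²≡24, 14²≡22 (mod 29).
The residues are {1, 4, 5, 6, 7, 9, 13, 16, 20, 22, 23, 24, 25, 28}; the non-residues are the remaining 14 nonzero classes.

2,3,8,10,11,12,14,15,17,18,19,21,26,27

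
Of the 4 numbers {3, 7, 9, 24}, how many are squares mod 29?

3

(3/29) = -1 → non-residue.
(7/29) = +1 → QR.
(9/29) = +1 → QR.
(24/29) = +1 → QR.
Total quadratic residues among the 4: 3.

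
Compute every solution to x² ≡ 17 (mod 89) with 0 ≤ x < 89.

27, 62

89 ≡ 1 (mod 4), so we find a root by search.
Trying successive values, 27² = 729 ≡ 17 (mod 89). The other root is 89 − 27 = 62.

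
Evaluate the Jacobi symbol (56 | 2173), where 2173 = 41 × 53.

Pull out 2^3: since 2173 ≡ 5 (mod 8), (2/2173) = -1, so (2/2173)^3 = -1.
Reciprocity: 7 ≡ 3 and 2173 ≡ 1 (mod 4), so (7/2173) = +(2173/7).
Reduce top mod 7: now compute (3/7).
Reciprocity: 3 ≡ 3 and 7 ≡ 3 (mod 4), so (3/7) = −(7/3).
Reduce top mod 3: now compute (1/3).
Reached (1/3) = 1. Collecting the sign flips along the way, the symbol is +1.

1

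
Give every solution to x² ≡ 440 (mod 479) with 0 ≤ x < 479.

Since 479 ≡ 3 (mod 4), a square root of 440 is 440^((479+1)/4) = 440^120 mod 479.
Repeated squaring: 440^2≡84, 440^4≡350, 440^8≡355, 440^16≡48, 440^32≡388, 440^64≡138 (mod 479).
440^120 = 440^(64+32+16+8) ≡ 140 (mod 479).
Check: 140² = 19600 ≡ 440 (mod 479). The two roots are 140 and 339.

140, 339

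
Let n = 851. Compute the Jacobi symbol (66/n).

Pull out 2: since 851 ≡ 3 (mod 8), (2/851) = -1.
Reciprocity: 33 ≡ 1 and 851 ≡ 3 (mod 4), so (33/851) = +(851/33).
Reduce top mod 33: now compute (26/33).
Pull out 2: since 33 ≡ 1 (mod 8), (2/33) = +1.
Reciprocity: 13 ≡ 1 and 33 ≡ 1 (mod 4), so (13/33) = +(33/13).
Reduce top mod 13: now compute (7/13).
Reciprocity: 7 ≡ 3 and 13 ≡ 1 (mod 4), so (7/13) = +(13/7).
Reduce top mod 7: now compute (6/7).
Pull out 2: since 7 ≡ 7 (mod 8), (2/7) = +1.
Reciprocity: 3 ≡ 3 and 7 ≡ 3 (mod 4), so (3/7) = −(7/3).
Reduce top mod 3: now compute (1/3).
Reached (1/3) = 1. Collecting the sign flips along the way, the symbol is +1.

1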